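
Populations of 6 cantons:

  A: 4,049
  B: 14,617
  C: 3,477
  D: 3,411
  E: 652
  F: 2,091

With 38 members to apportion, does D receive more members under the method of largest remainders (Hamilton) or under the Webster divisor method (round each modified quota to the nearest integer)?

Webster

Hamilton: A 5, B 20, C 5, D 4, E 1, F 3.
Webster: A 5, B 19, C 5, D 5, E 1, F 3.
D gets 4 under Hamilton and 5 under Webster.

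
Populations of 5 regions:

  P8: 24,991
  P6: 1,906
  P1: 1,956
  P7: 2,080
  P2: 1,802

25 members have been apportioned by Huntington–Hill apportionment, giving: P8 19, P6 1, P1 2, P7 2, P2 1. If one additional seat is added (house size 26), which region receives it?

P6

Priority for the next seat is population ÷ (√(s·(s+1))).
Priorities: P8 1282.011, P6 1347.746, P1 798.534, P7 849.156, P2 1274.206.
Highest priority: P6.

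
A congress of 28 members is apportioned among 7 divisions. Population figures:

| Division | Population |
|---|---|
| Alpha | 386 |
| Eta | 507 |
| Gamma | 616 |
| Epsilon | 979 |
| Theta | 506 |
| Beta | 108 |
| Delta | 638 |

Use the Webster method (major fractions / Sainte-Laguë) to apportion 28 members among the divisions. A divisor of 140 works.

Alpha: 3; Eta: 4; Gamma: 4; Epsilon: 7; Theta: 4; Beta: 1; Delta: 5

With modified divisor 140: modified quotas Alpha 2.757, Eta 3.621, Gamma 4.400, Epsilon 6.993, Theta 3.614, Beta 0.771, Delta 4.557.
Rounding to the nearest integer: Alpha 3, Eta 4, Gamma 4, Epsilon 7, Theta 4, Beta 1, Delta 5 (total 28).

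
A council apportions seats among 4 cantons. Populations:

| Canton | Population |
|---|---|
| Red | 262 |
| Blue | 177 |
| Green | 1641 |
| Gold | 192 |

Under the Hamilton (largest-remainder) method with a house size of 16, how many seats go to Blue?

Standard divisor: 2272 ÷ 16 = 142.
Standard quotas: Red 1.845, Blue 1.246, Green 11.556, Gold 1.352.
Lower quotas: Red 1, Blue 1, Green 11, Gold 1 (sum 14, leaving 2 seats).
Remainders in descending order: Red 0.845, Green 0.556, Gold 0.352, Blue 0.246.
Largest remainders: Red, Green receive the extra seats.
Blue receives 1.

1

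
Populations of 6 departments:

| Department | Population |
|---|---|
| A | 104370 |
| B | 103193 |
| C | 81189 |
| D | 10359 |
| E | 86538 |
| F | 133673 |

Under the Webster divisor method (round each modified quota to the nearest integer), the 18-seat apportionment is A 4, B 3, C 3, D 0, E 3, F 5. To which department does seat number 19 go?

Priority for the next seat is population ÷ (current seats + 0.5).
Priorities: A 23193.333, B 29483.714, C 23196.857, D 20718.000, E 24725.143, F 24304.182.
Highest priority: B.

B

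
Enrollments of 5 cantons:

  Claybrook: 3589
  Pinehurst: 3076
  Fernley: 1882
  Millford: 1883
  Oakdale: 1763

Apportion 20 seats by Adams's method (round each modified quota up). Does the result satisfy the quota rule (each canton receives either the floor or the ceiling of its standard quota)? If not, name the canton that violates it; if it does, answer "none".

none

Standard quotas: Claybrook 5.887, Pinehurst 5.046, Fernley 3.087, Millford 3.089, Oakdale 2.892.
Adams allocation: Claybrook 6, Pinehurst 5, Fernley 3, Millford 3, Oakdale 3.
Every allocation lies between the lower and upper quota.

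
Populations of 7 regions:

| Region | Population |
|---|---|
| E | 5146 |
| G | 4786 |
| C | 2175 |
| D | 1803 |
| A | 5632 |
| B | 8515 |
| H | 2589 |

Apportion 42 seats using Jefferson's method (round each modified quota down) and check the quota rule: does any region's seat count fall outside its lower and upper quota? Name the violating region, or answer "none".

none

Standard quotas: E 7.053, G 6.559, C 2.981, D 2.471, A 7.719, B 11.670, H 3.548.
Jefferson allocation: E 7, G 7, C 3, D 2, A 8, B 12, H 3.
Every allocation lies between the lower and upper quota.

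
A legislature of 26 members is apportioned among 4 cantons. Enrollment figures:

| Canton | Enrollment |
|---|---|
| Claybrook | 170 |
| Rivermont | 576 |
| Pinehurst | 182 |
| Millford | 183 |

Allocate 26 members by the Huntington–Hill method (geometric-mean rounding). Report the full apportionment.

With divisor 42: modified quotas Claybrook 4.048, Rivermont 13.714, Pinehurst 4.333, Millford 4.357.
Geometric-mean thresholds: Claybrook √(4·5)=4.472, Rivermont √(13·14)=13.491, Pinehurst √(4·5)=4.472, Millford √(4·5)=4.472.
Each quota rounded against its threshold gives Claybrook 4, Rivermont 14, Pinehurst 4, Millford 4 (total 26).

Claybrook: 4, Rivermont: 14, Pinehurst: 4, Millford: 4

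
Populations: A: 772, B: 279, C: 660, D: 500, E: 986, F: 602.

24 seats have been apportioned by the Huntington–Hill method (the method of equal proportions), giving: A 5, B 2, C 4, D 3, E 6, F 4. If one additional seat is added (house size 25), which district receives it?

Priority for the next seat is population ÷ (√(s·(s+1))).
Priorities: A 140.947, B 113.901, C 147.580, D 144.338, E 152.143, F 134.611.
Highest priority: E.

E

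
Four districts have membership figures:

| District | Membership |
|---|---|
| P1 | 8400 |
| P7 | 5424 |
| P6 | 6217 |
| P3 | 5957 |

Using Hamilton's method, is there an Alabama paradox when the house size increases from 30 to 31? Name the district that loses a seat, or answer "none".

At 30 seats: P1 10, P7 6, P6 7, P3 7.
At 31 seats: P1 10, P7 7, P6 7, P3 7.
No district's allocation decreased.

none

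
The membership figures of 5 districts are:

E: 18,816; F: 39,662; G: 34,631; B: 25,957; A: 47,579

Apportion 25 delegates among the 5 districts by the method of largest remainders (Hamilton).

E 3, F 6, G 5, B 4, A 7

Total 166645; standard divisor 166645/25 ≈ 6665.8.
Standard quotas: E 2.8228, F 5.9501, G 5.1953, B 3.8941, A 7.1378.
Lower quotas: E 2, F 5, G 5, B 3, A 7 (sum 22, leaving 3 seats).
Remainders in descending order: F 0.9501, B 0.8941, E 0.8228, G 0.1953, A 0.1378.
Largest remainders: F, B, E receive the extra seats.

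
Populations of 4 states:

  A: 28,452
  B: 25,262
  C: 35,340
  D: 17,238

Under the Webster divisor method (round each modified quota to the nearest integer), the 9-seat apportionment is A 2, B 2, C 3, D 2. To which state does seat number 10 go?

A

Priority for the next seat is population ÷ (current seats + 0.5).
Priorities: A 11380.800, B 10104.800, C 10097.143, D 6895.200.
Highest priority: A.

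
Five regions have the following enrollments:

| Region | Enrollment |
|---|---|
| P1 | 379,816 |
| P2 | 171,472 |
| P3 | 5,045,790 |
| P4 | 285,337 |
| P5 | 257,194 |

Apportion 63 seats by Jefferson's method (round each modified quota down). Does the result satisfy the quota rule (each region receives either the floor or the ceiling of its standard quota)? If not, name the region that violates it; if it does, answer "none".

P3

Standard quotas: P1 3.897, P2 1.760, P3 51.776, P4 2.928, P5 2.639.
Jefferson allocation: P1 4, P2 1, P3 53, P4 3, P5 2.
P3 has quota 51.776 (lower 51, upper 52) but receives 53 — outside the quota interval.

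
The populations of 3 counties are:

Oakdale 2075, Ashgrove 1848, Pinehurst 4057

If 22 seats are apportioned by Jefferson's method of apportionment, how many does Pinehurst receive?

Standard divisor 7980/22 ≈ 362.727; standard quotas: Oakdale 5.721, Ashgrove 5.095, Pinehurst 11.185.
Rounding down gives 5, 5, 11 = 21 seats, so the divisor must be adjusted.
With modified divisor 340: modified quotas Oakdale 6.103, Ashgrove 5.435, Pinehurst 11.932.
Rounding down: Oakdale 6, Ashgrove 5, Pinehurst 11 (total 22).
Pinehurst receives 11.

11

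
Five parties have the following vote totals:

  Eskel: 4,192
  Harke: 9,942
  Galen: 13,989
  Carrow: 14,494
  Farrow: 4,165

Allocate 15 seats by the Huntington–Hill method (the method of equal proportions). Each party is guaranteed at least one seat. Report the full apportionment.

Eskel: 1, Harke: 3, Galen: 5, Carrow: 5, Farrow: 1

With divisor 3046: modified quotas Eskel 1.376, Harke 3.264, Galen 4.593, Carrow 4.758, Farrow 1.367.
Geometric-mean thresholds: Eskel √(1·2)=1.414, Harke √(3·4)=3.464, Galen √(4·5)=4.472, Carrow √(4·5)=4.472, Farrow √(1·2)=1.414.
Each quota rounded against its threshold gives Eskel 1, Harke 3, Galen 5, Carrow 5, Farrow 1 (total 15).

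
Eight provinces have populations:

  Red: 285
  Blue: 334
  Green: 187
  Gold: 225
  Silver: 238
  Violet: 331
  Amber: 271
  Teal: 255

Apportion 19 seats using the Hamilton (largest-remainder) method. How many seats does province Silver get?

Standard divisor: 2126 ÷ 19 ≈ 111.895.
Standard quotas: Red 2.547, Blue 2.985, Green 1.671, Gold 2.011, Silver 2.127, Violet 2.958, Amber 2.422, Teal 2.279.
Lower quotas: Red 2, Blue 2, Green 1, Gold 2, Silver 2, Violet 2, Amber 2, Teal 2 (sum 15, leaving 4 seats).
Remainders in descending order: Blue 0.985, Violet 0.958, Green 0.671, Red 0.547, Amber 0.422, Teal 0.279, Silver 0.127, Gold 0.011.
The surplus seats go to Blue, Violet, Green, Red.
Silver receives 2.

2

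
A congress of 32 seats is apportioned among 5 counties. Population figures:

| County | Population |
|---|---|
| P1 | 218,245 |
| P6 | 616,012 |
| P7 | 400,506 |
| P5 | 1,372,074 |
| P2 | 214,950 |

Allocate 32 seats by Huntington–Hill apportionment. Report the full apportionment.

With divisor 88833: modified quotas P1 2.457, P6 6.934, P7 4.509, P5 15.446, P2 2.420.
Geometric-mean thresholds: P1 √(2·3)=2.449, P6 √(6·7)=6.481, P7 √(4·5)=4.472, P5 √(15·16)=15.492, P2 √(2·3)=2.449.
Each quota rounded against its threshold gives P1 3, P6 7, P7 5, P5 15, P2 2 (total 32).

P1=3, P6=7, P7=5, P5=15, P2=2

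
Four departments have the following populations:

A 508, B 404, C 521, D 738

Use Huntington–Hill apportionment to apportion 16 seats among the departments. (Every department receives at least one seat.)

A: 4, B: 3, C: 4, D: 5

With divisor 141: modified quotas A 3.603, B 2.865, C 3.695, D 5.234.
Geometric-mean thresholds: A √(3·4)=3.464, B √(2·3)=2.449, C √(3·4)=3.464, D √(5·6)=5.477.
Each quota rounded against its threshold gives A 4, B 3, C 4, D 5 (total 16).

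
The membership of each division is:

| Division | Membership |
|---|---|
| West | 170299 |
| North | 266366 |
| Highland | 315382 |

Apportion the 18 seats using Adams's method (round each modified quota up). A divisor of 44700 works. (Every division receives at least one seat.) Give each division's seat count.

With modified divisor 44700: modified quotas West 3.810, North 5.959, Highland 7.056.
Rounding up: West 4, North 6, Highland 8 (total 18).

West: 4; North: 6; Highland: 8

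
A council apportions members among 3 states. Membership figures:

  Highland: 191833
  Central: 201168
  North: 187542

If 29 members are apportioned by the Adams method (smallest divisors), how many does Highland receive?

Standard divisor 580543/29 ≈ 20018.724; standard quotas: Highland 9.583, Central 10.049, North 9.368.
Rounding up gives 10, 11, 10 = 31 seats, so the divisor must be adjusted.
With modified divisor 21100: modified quotas Highland 9.092, Central 9.534, North 8.888.
Rounding up: Highland 10, Central 10, North 9 (total 29).
Highland receives 10.

10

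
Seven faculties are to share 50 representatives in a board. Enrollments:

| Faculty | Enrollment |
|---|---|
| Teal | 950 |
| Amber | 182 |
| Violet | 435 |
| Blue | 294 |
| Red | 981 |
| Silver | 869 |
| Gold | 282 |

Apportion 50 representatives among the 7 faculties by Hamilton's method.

Teal 12, Amber 2, Violet 5, Blue 4, Red 12, Silver 11, Gold 4

Total 3993; standard divisor 3993/50 ≈ 79.86.
Standard quotas: Teal 11.896, Amber 2.279, Violet 5.447, Blue 3.681, Red 12.284, Silver 10.882, Gold 3.531.
Lower quotas: Teal 11, Amber 2, Violet 5, Blue 3, Red 12, Silver 10, Gold 3 (sum 46, leaving 4 seats).
Remainders in descending order: Teal 0.896, Silver 0.882, Blue 0.681, Gold 0.531, Violet 0.447, Red 0.284, Amber 0.279.
Largest remainders: Teal, Silver, Blue, Gold receive the extra seats.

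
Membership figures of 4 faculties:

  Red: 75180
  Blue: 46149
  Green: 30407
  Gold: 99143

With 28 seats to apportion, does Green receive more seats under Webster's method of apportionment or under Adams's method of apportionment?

Webster: Red 9, Blue 5, Green 3, Gold 11.
Adams: Red 8, Blue 5, Green 4, Gold 11.
Green gets 3 under Webster and 4 under Adams.

Adams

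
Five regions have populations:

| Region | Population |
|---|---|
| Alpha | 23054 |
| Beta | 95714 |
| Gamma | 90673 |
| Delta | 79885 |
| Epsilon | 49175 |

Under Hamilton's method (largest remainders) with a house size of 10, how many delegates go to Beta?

3

The standard divisor is 338501/10 ≈ 33850.1.
Standard quotas: Alpha 0.6811, Beta 2.8276, Gamma 2.6787, Delta 2.3600, Epsilon 1.4527.
Lower quotas: Alpha 0, Beta 2, Gamma 2, Delta 2, Epsilon 1 (sum 7, leaving 3 seats).
Remainders in descending order: Beta 0.8276, Alpha 0.6811, Gamma 0.6787, Epsilon 0.4527, Delta 0.3600.
The surplus seats go to Beta, Alpha, Gamma.
Beta receives 3.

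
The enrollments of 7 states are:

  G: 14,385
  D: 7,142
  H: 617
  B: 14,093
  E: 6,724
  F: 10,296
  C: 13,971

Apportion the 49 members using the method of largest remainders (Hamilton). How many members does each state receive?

G 11, D 5, H 0, B 10, E 5, F 8, C 10

Total 67228; standard divisor 67228/49 = 1372.
Standard quotas: G 10.4847, D 5.2055, H 0.4497, B 10.2719, E 4.9009, F 7.5044, C 10.1829.
Lower quotas: G 10, D 5, H 0, B 10, E 4, F 7, C 10 (sum 46, leaving 3 seats).
Remainders in descending order: E 0.9009, F 0.5044, G 0.4847, H 0.4497, B 0.2719, D 0.2055, C 0.1829.
Largest remainders: E, F, G receive the extra seats.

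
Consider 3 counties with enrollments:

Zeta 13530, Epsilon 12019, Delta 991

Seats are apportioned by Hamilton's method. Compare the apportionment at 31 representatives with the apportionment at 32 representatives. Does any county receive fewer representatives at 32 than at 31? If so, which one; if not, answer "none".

none

At 31 seats: Zeta 16, Epsilon 14, Delta 1.
At 32 seats: Zeta 16, Epsilon 15, Delta 1.
No county's allocation decreased.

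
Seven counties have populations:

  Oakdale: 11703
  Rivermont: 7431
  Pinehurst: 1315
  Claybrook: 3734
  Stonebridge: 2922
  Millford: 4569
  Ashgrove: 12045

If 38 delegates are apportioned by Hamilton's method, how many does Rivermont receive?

Standard divisor: 43719 ÷ 38 ≈ 1150.5.
Standard quotas: Oakdale 10.1721, Rivermont 6.4589, Pinehurst 1.1430, Claybrook 3.2455, Stonebridge 2.5398, Millford 3.9713, Ashgrove 10.4694.
Lower quotas: Oakdale 10, Rivermont 6, Pinehurst 1, Claybrook 3, Stonebridge 2, Millford 3, Ashgrove 10 (sum 35, leaving 3 seats).
Remainders in descending order: Millford 0.9713, Stonebridge 0.5398, Ashgrove 0.4694, Rivermont 0.4589, Claybrook 0.2455, Oakdale 0.1721, Pinehurst 0.1430.
The surplus seats go to Millford, Stonebridge, Ashgrove.
Rivermont receives 6.

6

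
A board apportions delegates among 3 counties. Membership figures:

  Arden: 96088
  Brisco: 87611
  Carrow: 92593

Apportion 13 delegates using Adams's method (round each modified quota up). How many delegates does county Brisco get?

Standard divisor 276292/13 ≈ 21253.231; standard quotas: Arden 4.521, Brisco 4.122, Carrow 4.357.
Rounding up gives 5, 5, 5 = 15 seats, so the divisor must be adjusted.
With modified divisor 23600: modified quotas Arden 4.072, Brisco 3.712, Carrow 3.923.
Rounding up: Arden 5, Brisco 4, Carrow 4 (total 13).
Brisco receives 4.

4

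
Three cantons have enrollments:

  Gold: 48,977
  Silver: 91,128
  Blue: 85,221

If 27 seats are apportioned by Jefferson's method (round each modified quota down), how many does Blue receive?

Standard divisor 225326/27 ≈ 8345.407; standard quotas: Gold 5.869, Silver 10.920, Blue 10.212.
Rounding down gives 5, 10, 10 = 25 seats, so the divisor must be adjusted.
With modified divisor 8000: modified quotas Gold 6.122, Silver 11.391, Blue 10.653.
Rounding down: Gold 6, Silver 11, Blue 10 (total 27).
Blue receives 10.

10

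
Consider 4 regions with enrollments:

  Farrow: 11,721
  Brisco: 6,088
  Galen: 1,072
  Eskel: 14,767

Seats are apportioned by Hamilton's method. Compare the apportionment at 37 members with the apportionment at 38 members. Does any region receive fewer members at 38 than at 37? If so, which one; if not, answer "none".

none

At 37 seats: Farrow 13, Brisco 7, Galen 1, Eskel 16.
At 38 seats: Farrow 13, Brisco 7, Galen 1, Eskel 17.
No region's allocation decreased.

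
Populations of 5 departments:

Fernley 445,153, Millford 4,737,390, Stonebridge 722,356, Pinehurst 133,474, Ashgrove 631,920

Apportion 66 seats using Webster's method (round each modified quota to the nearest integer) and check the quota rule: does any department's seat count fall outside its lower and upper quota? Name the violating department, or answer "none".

Standard quotas: Fernley 4.405, Millford 46.875, Stonebridge 7.147, Pinehurst 1.321, Ashgrove 6.253.
Webster allocation: Fernley 4, Millford 48, Stonebridge 7, Pinehurst 1, Ashgrove 6.
Millford has quota 46.875 (lower 46, upper 47) but receives 48 — outside the quota interval.

Millford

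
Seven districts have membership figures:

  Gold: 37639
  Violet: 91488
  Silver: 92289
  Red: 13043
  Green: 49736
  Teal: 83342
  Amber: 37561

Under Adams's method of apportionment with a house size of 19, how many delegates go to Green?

Standard divisor 405098/19 ≈ 21320.947; standard quotas: Gold 1.765, Violet 4.291, Silver 4.329, Red 0.612, Green 2.333, Teal 3.909, Amber 1.762.
Rounding up gives 2, 5, 5, 1, 3, 4, 2 = 22 seats, so the divisor must be adjusted.
With modified divisor 26300: modified quotas Gold 1.431, Violet 3.479, Silver 3.509, Red 0.496, Green 1.891, Teal 3.169, Amber 1.428.
Rounding up: Gold 2, Violet 4, Silver 4, Red 1, Green 2, Teal 4, Amber 2 (total 19).
Green receives 2.

2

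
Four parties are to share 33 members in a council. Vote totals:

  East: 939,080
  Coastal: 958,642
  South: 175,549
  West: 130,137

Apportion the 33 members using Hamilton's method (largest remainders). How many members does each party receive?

The standard divisor is 2203408/33 ≈ 66769.939.
Standard quotas: East 14.0644, Coastal 14.3574, South 2.6292, West 1.9490.
Lower quotas: East 14, Coastal 14, South 2, West 1 (sum 31, leaving 2 seats).
Remainders in descending order: West 0.9490, South 0.6292, Coastal 0.3574, East 0.0644.
The surplus seats go to West, South.

East=14, Coastal=14, South=3, West=2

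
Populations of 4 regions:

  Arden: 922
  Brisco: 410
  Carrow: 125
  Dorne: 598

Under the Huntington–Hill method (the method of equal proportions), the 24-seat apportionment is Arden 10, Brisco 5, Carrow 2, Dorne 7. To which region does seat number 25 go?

Priority for the next seat is population ÷ (√(s·(s+1))).
Priorities: Arden 87.909, Brisco 74.855, Carrow 51.031, Dorne 79.911.
Highest priority: Arden.

Arden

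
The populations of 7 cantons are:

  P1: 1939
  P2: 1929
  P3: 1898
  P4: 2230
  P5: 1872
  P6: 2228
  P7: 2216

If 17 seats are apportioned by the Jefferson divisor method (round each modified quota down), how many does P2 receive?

Standard divisor 14312/17 ≈ 841.882; standard quotas: P1 2.303, P2 2.291, P3 2.254, P4 2.649, P5 2.224, P6 2.646, P7 2.632.
Rounding down gives 2, 2, 2, 2, 2, 2, 2 = 14 seats, so the divisor must be adjusted.
With modified divisor 700: modified quotas P1 2.770, P2 2.756, P3 2.711, P4 3.186, P5 2.674, P6 3.183, P7 3.166.
Rounding down: P1 2, P2 2, P3 2, P4 3, P5 2, P6 3, P7 3 (total 17).
P2 receives 2.

2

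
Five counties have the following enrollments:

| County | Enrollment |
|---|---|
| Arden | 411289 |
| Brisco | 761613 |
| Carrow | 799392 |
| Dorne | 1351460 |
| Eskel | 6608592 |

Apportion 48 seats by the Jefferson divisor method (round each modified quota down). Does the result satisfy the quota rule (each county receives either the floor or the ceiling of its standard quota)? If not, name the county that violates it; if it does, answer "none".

Standard quotas: Arden 1.988, Brisco 3.681, Carrow 3.863, Dorne 6.531, Eskel 31.937.
Jefferson allocation: Arden 2, Brisco 3, Carrow 4, Dorne 6, Eskel 33.
Eskel has quota 31.937 (lower 31, upper 32) but receives 33 — outside the quota interval.

Eskel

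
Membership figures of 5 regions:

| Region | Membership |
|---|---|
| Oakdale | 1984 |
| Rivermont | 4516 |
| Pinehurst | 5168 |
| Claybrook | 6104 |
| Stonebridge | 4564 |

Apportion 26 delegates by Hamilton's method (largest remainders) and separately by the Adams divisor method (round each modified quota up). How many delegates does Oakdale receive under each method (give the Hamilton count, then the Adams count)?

2 and 3

Hamilton: Oakdale 2, Rivermont 5, Pinehurst 6, Claybrook 7, Stonebridge 6.
Adams: Oakdale 3, Rivermont 5, Pinehurst 6, Claybrook 7, Stonebridge 5.
Oakdale gets 2 under Hamilton and 3 under Adams.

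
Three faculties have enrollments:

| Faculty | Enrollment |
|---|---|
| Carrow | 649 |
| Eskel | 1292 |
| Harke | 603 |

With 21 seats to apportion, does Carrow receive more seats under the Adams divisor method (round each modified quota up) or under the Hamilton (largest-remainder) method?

Adams: Carrow 6, Eskel 10, Harke 5.
Hamilton: Carrow 5, Eskel 11, Harke 5.
Carrow gets 6 under Adams and 5 under Hamilton.

Adams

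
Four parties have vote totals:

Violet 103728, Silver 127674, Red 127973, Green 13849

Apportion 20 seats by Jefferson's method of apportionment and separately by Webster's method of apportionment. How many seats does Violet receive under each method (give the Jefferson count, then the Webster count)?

6 and 5

Jefferson: Violet 6, Silver 7, Red 7, Green 0.
Webster: Violet 5, Silver 7, Red 7, Green 1.
Violet gets 6 under Jefferson and 5 under Webster.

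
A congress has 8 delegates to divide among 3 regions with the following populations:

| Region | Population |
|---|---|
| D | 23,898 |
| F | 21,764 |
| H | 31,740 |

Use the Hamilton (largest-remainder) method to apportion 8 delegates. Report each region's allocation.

D 3; F 2; H 3

Standard divisor: 77402 ÷ 8 ≈ 9675.25.
Standard quotas: D 2.4700, F 2.2495, H 3.2805.
Lower quotas: D 2, F 2, H 3 (sum 7, leaving 1 seat).
Remainders in descending order: D 0.4700, H 0.2805, F 0.2495.
Largest remainder: D receives the extra seat.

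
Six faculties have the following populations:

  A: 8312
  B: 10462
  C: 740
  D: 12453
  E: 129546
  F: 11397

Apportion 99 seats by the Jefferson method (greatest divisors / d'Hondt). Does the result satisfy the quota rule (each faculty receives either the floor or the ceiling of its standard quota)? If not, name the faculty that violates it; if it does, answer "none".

Standard quotas: A 4.759, B 5.990, C 0.424, D 7.130, E 74.172, F 6.525.
Jefferson allocation: A 4, B 6, C 0, D 7, E 76, F 6.
E has quota 74.172 (lower 74, upper 75) but receives 76 — outside the quota interval.

E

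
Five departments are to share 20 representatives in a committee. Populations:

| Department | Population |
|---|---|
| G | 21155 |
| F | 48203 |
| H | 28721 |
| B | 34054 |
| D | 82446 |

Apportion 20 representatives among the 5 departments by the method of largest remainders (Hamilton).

G 2, F 4, H 3, B 3, D 8

Total 214579; standard divisor 214579/20 ≈ 10728.95.
Standard quotas: G 1.9718, F 4.4928, H 2.6770, B 3.1740, D 7.6844.
Lower quotas: G 1, F 4, H 2, B 3, D 7 (sum 17, leaving 3 seats).
Remainders in descending order: G 0.9718, D 0.6844, H 0.6770, F 0.4928, B 0.1740.
Largest remainders: G, D, H receive the extra seats.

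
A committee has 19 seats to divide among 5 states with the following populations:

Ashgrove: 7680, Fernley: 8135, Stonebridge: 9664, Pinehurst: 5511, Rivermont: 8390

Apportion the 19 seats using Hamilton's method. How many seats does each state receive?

Standard divisor: 39380 ÷ 19 ≈ 2072.632.
Standard quotas: Ashgrove 3.7054, Fernley 3.9250, Stonebridge 4.6627, Pinehurst 2.6589, Rivermont 4.0480.
Lower quotas: Ashgrove 3, Fernley 3, Stonebridge 4, Pinehurst 2, Rivermont 4 (sum 16, leaving 3 seats).
Remainders in descending order: Fernley 0.9250, Ashgrove 0.7054, Stonebridge 0.6627, Pinehurst 0.6589, Rivermont 0.0480.
The surplus seats go to Fernley, Ashgrove, Stonebridge.

Ashgrove=4; Fernley=4; Stonebridge=5; Pinehurst=2; Rivermont=4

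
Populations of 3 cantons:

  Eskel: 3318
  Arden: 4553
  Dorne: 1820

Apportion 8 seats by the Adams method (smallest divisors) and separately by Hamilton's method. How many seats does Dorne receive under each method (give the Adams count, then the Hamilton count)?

2 and 1

Adams: Eskel 3, Arden 3, Dorne 2.
Hamilton: Eskel 3, Arden 4, Dorne 1.
Dorne gets 2 under Adams and 1 under Hamilton.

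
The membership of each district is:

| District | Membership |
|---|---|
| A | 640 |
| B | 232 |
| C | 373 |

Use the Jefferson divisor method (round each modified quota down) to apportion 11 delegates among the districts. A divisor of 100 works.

With modified divisor 100: modified quotas A 6.400, B 2.320, C 3.730.
Rounding down: A 6, B 2, C 3 (total 11).

A: 6, B: 2, C: 3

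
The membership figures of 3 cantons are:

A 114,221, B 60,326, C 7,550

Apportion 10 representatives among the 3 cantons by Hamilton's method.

A=6, B=3, C=1

Total 182097; standard divisor 182097/10 ≈ 18209.7.
Standard quotas: A 6.2725, B 3.3128, C 0.4146.
Lower quotas: A 6, B 3, C 0 (sum 9, leaving 1 seat).
Remainders in descending order: C 0.4146, B 0.3128, A 0.2725.
Largest remainder: C receives the extra seat.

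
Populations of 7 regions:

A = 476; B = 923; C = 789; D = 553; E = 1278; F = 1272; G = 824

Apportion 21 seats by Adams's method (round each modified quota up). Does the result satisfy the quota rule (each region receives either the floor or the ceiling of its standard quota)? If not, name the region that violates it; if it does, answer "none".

Standard quotas: A 1.635, B 3.170, C 2.710, D 1.899, E 4.389, F 4.368, G 2.830.
Adams allocation: A 2, B 3, C 3, D 2, E 4, F 4, G 3.
Every allocation lies between the lower and upper quota.

none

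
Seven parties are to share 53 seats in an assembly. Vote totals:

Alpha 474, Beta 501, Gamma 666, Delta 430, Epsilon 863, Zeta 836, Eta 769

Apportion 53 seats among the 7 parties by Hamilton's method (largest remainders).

Alpha: 5; Beta: 6; Gamma: 8; Delta: 5; Epsilon: 10; Zeta: 10; Eta: 9

Standard divisor: 4539 ÷ 53 ≈ 85.642.
Standard quotas: Alpha 5.535, Beta 5.850, Gamma 7.777, Delta 5.021, Epsilon 10.077, Zeta 9.762, Eta 8.979.
Lower quotas: Alpha 5, Beta 5, Gamma 7, Delta 5, Epsilon 10, Zeta 9, Eta 8 (sum 49, leaving 4 seats).
Remainders in descending order: Eta 0.979, Beta 0.850, Gamma 0.777, Zeta 0.762, Alpha 0.535, Epsilon 0.077, Delta 0.021.
The surplus seats go to Eta, Beta, Gamma, Zeta.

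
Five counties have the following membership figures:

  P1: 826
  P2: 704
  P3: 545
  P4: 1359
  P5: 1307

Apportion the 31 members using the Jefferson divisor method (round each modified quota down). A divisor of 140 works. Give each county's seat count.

With modified divisor 140: modified quotas P1 5.900, P2 5.029, P3 3.893, P4 9.707, P5 9.336.
Rounding down: P1 5, P2 5, P3 3, P4 9, P5 9 (total 31).

P1=5, P2=5, P3=3, P4=9, P5=9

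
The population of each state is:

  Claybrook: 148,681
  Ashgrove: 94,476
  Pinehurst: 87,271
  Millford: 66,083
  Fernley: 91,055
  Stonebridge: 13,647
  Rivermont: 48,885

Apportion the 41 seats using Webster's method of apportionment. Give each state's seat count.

Standard divisor 550098/41 ≈ 13417.024; standard quotas: Claybrook 11.082, Ashgrove 7.042, Pinehurst 6.504, Millford 4.925, Fernley 6.787, Stonebridge 1.017, Rivermont 3.644.
Rounding to the nearest integer gives 11, 7, 7, 5, 7, 1, 4 = 42 seats, so the divisor must be adjusted.
With modified divisor 13700: modified quotas Claybrook 10.853, Ashgrove 6.896, Pinehurst 6.370, Millford 4.824, Fernley 6.646, Stonebridge 0.996, Rivermont 3.568.
Rounding to the nearest integer: Claybrook 11, Ashgrove 7, Pinehurst 6, Millford 5, Fernley 7, Stonebridge 1, Rivermont 4 (total 41).

Claybrook 11, Ashgrove 7, Pinehurst 6, Millford 5, Fernley 7, Stonebridge 1, Rivermont 4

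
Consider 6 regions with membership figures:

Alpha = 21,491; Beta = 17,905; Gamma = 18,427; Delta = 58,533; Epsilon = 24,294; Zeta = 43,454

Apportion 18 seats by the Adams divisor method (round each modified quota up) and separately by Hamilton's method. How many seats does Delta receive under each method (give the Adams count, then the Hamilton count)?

Adams: Alpha 2, Beta 2, Gamma 2, Delta 5, Epsilon 3, Zeta 4.
Hamilton: Alpha 2, Beta 2, Gamma 2, Delta 6, Epsilon 2, Zeta 4.
Delta gets 5 under Adams and 6 under Hamilton.

5 and 6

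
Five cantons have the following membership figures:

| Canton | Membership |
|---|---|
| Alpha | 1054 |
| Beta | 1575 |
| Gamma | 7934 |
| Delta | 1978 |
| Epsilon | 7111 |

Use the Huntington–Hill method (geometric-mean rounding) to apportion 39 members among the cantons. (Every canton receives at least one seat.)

Alpha 2, Beta 3, Gamma 16, Delta 4, Epsilon 14

With divisor 501: modified quotas Alpha 2.104, Beta 3.144, Gamma 15.836, Delta 3.948, Epsilon 14.194.
Geometric-mean thresholds: Alpha √(2·3)=2.449, Beta √(3·4)=3.464, Gamma √(15·16)=15.492, Delta √(3·4)=3.464, Epsilon √(14·15)=14.491.
Each quota rounded against its threshold gives Alpha 2, Beta 3, Gamma 16, Delta 4, Epsilon 14 (total 39).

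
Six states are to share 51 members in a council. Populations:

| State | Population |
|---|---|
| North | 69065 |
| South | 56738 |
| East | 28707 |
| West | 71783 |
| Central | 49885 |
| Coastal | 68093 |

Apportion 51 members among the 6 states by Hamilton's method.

Standard divisor: 344271 ÷ 51 ≈ 6750.412.
Standard quotas: North 10.2312, South 8.4051, East 4.2526, West 10.6339, Central 7.3899, Coastal 10.0872.
Lower quotas: North 10, South 8, East 4, West 10, Central 7, Coastal 10 (sum 49, leaving 2 seats).
Remainders in descending order: West 0.6339, South 0.4051, Central 0.3899, East 0.2526, North 0.2312, Coastal 0.0872.
The surplus seats go to West, South.

North: 10; South: 9; East: 4; West: 11; Central: 7; Coastal: 10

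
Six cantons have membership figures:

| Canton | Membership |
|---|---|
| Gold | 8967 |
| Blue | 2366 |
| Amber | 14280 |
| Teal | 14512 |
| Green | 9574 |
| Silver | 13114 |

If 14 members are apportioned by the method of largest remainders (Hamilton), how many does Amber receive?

Total 62813; standard divisor 62813/14 ≈ 4486.643.
Standard quotas: Gold 1.9986, Blue 0.5273, Amber 3.1828, Teal 3.2345, Green 2.1339, Silver 2.9229.
Lower quotas: Gold 1, Blue 0, Amber 3, Teal 3, Green 2, Silver 2 (sum 11, leaving 3 seats).
Remainders in descending order: Gold 0.9986, Silver 0.9229, Blue 0.5273, Teal 0.2345, Amber 0.1828, Green 0.1339.
The surplus seats go to Gold, Silver, Blue.
Amber receives 3.

3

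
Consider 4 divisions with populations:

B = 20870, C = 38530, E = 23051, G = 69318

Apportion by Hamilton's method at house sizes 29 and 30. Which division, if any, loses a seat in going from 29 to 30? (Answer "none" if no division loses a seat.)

E

At 29 seats: B 4, C 7, E 5, G 13.
At 30 seats: B 4, C 8, E 4, G 14.
E drops from 5 to 4.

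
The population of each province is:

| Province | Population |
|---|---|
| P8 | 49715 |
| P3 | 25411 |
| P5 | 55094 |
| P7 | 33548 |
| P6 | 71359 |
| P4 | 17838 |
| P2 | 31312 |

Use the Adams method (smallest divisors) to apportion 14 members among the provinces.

Standard divisor 284277/14 ≈ 20305.5; standard quotas: P8 2.448, P3 1.251, P5 2.713, P7 1.652, P6 3.514, P4 0.878, P2 1.542.
Rounding up gives 3, 2, 3, 2, 4, 1, 2 = 17 seats, so the divisor must be adjusted.
With modified divisor 26500: modified quotas P8 1.876, P3 0.959, P5 2.079, P7 1.266, P6 2.693, P4 0.673, P2 1.182.
Rounding up: P8 2, P3 1, P5 3, P7 2, P6 3, P4 1, P2 2 (total 14).

P8: 2, P3: 1, P5: 3, P7: 2, P6: 3, P4: 1, P2: 2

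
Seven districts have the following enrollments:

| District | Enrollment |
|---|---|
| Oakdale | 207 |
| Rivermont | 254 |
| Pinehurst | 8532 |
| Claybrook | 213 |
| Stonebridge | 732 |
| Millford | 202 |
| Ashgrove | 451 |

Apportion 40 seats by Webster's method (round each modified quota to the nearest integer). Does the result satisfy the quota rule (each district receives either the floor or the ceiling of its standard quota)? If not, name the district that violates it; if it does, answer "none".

Pinehurst

Standard quotas: Oakdale 0.782, Rivermont 0.959, Pinehurst 32.224, Claybrook 0.804, Stonebridge 2.765, Millford 0.763, Ashgrove 1.703.
Webster allocation: Oakdale 1, Rivermont 1, Pinehurst 31, Claybrook 1, Stonebridge 3, Millford 1, Ashgrove 2.
Pinehurst has quota 32.224 (lower 32, upper 33) but receives 31 — outside the quota interval.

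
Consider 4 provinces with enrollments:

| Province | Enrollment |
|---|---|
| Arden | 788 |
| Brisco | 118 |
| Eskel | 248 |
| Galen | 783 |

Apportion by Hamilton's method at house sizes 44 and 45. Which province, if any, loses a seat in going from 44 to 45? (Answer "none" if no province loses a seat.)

none

At 44 seats: Arden 18, Brisco 3, Eskel 5, Galen 18.
At 45 seats: Arden 18, Brisco 3, Eskel 6, Galen 18.
No province's allocation decreased.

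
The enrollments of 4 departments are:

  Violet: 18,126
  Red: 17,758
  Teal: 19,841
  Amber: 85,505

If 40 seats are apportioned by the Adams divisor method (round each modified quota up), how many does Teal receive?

6

Standard divisor 141230/40 ≈ 3530.75; standard quotas: Violet 5.134, Red 5.030, Teal 5.619, Amber 24.217.
Rounding up gives 6, 6, 6, 25 = 43 seats, so the divisor must be adjusted.
With modified divisor 3700: modified quotas Violet 4.899, Red 4.799, Teal 5.362, Amber 23.109.
Rounding up: Violet 5, Red 5, Teal 6, Amber 24 (total 40).
Teal receives 6.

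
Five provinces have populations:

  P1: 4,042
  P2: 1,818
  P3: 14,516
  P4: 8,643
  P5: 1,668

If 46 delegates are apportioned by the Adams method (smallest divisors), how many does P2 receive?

Standard divisor 30687/46 ≈ 667.109; standard quotas: P1 6.059, P2 2.725, P3 21.760, P4 12.956, P5 2.500.
Rounding up gives 7, 3, 22, 13, 3 = 48 seats, so the divisor must be adjusted.
With modified divisor 700: modified quotas P1 5.774, P2 2.597, P3 20.737, P4 12.347, P5 2.383.
Rounding up: P1 6, P2 3, P3 21, P4 13, P5 3 (total 46).
P2 receives 3.

3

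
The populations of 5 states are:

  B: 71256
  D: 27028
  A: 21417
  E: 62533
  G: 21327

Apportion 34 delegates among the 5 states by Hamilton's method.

Standard divisor: 203561 ÷ 34 ≈ 5987.088.
Standard quotas: B 11.9016, D 4.5144, A 3.5772, E 10.4446, G 3.5622.
Lower quotas: B 11, D 4, A 3, E 10, G 3 (sum 31, leaving 3 seats).
Remainders in descending order: B 0.9016, A 0.5772, G 0.5622, D 0.5144, E 0.4446.
Largest remainders: B, A, G receive the extra seats.

B 12, D 4, A 4, E 10, G 4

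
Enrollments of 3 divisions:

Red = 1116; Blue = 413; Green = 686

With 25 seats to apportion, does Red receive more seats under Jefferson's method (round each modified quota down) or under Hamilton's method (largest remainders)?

Jefferson: Red 13, Blue 4, Green 8.
Hamilton: Red 12, Blue 5, Green 8.
Red gets 13 under Jefferson and 12 under Hamilton.

Jefferson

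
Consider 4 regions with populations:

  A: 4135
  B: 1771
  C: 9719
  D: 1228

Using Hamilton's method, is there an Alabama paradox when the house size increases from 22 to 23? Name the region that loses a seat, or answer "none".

At 22 seats: A 5, B 2, C 13, D 2.
At 23 seats: A 6, B 2, C 13, D 2.
No region's allocation decreased.

none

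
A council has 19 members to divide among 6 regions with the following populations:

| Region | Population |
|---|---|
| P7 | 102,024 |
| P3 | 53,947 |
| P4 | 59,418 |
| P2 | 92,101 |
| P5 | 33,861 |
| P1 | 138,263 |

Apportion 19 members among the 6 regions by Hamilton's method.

P7 4, P3 2, P4 2, P2 4, P5 1, P1 6

Standard divisor: 479614 ÷ 19 ≈ 25242.842.
Standard quotas: P7 4.0417, P3 2.1371, P4 2.3539, P2 3.6486, P5 1.3414, P1 5.4773.
Lower quotas: P7 4, P3 2, P4 2, P2 3, P5 1, P1 5 (sum 17, leaving 2 seats).
Remainders in descending order: P2 0.6486, P1 0.4773, P4 0.3539, P5 0.3414, P3 0.1371, P7 0.0417.
Largest remainders: P2, P1 receive the extra seats.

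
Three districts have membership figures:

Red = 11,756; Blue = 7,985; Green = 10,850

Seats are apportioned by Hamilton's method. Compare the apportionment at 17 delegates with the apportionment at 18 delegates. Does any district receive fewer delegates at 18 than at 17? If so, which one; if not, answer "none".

none

At 17 seats: Red 7, Blue 4, Green 6.
At 18 seats: Red 7, Blue 5, Green 6.
No district's allocation decreased.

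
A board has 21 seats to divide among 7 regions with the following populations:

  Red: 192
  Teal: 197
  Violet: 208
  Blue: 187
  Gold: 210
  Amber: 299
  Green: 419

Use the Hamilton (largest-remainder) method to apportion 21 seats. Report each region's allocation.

Total 1712; standard divisor 1712/21 ≈ 81.524.
Standard quotas: Red 2.355, Teal 2.416, Violet 2.551, Blue 2.294, Gold 2.576, Amber 3.668, Green 5.140.
Lower quotas: Red 2, Teal 2, Violet 2, Blue 2, Gold 2, Amber 3, Green 5 (sum 18, leaving 3 seats).
Remainders in descending order: Amber 0.668, Gold 0.576, Violet 0.551, Teal 0.416, Red 0.355, Blue 0.294, Green 0.140.
Largest remainders: Amber, Gold, Violet receive the extra seats.

Red=2, Teal=2, Violet=3, Blue=2, Gold=3, Amber=4, Green=5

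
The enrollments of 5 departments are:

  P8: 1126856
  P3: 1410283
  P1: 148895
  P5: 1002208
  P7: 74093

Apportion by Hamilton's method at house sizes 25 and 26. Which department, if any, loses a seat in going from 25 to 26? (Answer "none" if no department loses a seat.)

P7

At 25 seats: P8 7, P3 9, P1 1, P5 7, P7 1.
At 26 seats: P8 8, P3 10, P1 1, P5 7, P7 0.
P7 drops from 1 to 0.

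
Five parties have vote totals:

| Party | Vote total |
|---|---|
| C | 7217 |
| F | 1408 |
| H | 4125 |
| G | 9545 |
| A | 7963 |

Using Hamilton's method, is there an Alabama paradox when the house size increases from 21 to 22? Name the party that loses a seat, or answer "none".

At 21 seats: C 5, F 1, H 3, G 7, A 5.
At 22 seats: C 5, F 1, H 3, G 7, A 6.
No party's allocation decreased.

none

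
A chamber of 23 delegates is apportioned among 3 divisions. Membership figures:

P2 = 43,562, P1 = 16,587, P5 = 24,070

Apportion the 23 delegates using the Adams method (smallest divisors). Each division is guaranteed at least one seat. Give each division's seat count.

Standard divisor 84219/23 ≈ 3661.696; standard quotas: P2 11.897, P1 4.530, P5 6.573.
Rounding up gives 12, 5, 7 = 24 seats, so the divisor must be adjusted.
With modified divisor 3990: modified quotas P2 10.918, P1 4.157, P5 6.033.
Rounding up: P2 11, P1 5, P5 7 (total 23).

P2 11, P1 5, P5 7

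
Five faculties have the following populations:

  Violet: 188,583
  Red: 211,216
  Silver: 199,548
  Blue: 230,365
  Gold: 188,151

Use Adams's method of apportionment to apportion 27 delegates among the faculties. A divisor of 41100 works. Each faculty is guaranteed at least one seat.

Violet: 5; Red: 6; Silver: 5; Blue: 6; Gold: 5

With modified divisor 41100: modified quotas Violet 4.588, Red 5.139, Silver 4.855, Blue 5.605, Gold 4.578.
Rounding up: Violet 5, Red 6, Silver 5, Blue 6, Gold 5 (total 27).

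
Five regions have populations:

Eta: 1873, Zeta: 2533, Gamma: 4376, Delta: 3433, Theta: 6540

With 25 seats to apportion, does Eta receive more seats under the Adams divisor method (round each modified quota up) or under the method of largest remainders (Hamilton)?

Adams

Adams: Eta 3, Zeta 3, Gamma 6, Delta 5, Theta 8.
Hamilton: Eta 2, Zeta 3, Gamma 6, Delta 5, Theta 9.
Eta gets 3 under Adams and 2 under Hamilton.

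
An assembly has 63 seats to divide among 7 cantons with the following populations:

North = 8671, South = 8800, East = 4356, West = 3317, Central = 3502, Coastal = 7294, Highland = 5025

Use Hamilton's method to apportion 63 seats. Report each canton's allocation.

North: 13, South: 14, East: 7, West: 5, Central: 5, Coastal: 11, Highland: 8

Standard divisor: 40965 ÷ 63 ≈ 650.238.
Standard quotas: North 13.3351, South 13.5335, East 6.6991, West 5.1012, Central 5.3857, Coastal 11.2174, Highland 7.7279.
Lower quotas: North 13, South 13, East 6, West 5, Central 5, Coastal 11, Highland 7 (sum 60, leaving 3 seats).
Remainders in descending order: Highland 0.7279, East 0.6991, South 0.5335, Central 0.3857, North 0.3351, Coastal 0.2174, West 0.1012.
Largest remainders: Highland, East, South receive the extra seats.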